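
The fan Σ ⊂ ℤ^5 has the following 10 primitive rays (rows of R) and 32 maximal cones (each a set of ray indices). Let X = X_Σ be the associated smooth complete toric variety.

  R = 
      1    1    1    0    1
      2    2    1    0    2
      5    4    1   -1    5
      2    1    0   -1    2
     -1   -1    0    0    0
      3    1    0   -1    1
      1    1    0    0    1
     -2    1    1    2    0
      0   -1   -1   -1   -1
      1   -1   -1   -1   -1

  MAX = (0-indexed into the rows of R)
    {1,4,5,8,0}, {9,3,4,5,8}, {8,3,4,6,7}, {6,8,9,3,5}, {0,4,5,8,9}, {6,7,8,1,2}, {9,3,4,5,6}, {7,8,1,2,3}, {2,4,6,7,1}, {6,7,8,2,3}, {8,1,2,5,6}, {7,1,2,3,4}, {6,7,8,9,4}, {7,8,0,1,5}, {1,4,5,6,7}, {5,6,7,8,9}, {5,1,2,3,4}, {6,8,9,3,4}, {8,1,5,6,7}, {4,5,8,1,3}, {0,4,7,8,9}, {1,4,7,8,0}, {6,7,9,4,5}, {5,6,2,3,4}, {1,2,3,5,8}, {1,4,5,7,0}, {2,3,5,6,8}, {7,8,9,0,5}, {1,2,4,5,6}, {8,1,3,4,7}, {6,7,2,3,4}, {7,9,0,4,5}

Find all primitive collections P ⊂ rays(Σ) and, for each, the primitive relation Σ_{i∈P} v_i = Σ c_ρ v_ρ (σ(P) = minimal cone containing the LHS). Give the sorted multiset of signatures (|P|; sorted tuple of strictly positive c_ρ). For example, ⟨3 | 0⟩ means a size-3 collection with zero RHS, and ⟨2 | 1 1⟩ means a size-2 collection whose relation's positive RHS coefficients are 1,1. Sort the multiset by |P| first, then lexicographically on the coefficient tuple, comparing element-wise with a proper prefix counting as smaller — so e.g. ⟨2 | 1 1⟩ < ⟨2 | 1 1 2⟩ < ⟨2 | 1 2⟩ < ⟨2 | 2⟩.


Minimal non-faces — 13 found among 10 rays, 32 max cones:

  {0,6}:  v_{0} + v_{6} = v_{1}  ⇒ sig = ⟨2 | 1⟩
  {1,9}:  v_{1} + v_{9} = v_{5}  ⇒ sig = ⟨2 | 1⟩
  {2,9}:  v_{2} + v_{9} = v_{3} + v_{5} + v_{6}  ⇒ sig = ⟨2 | 1 1 1⟩
  {0,3}:  v_{0} + v_{3} = 2·v_{1} + v_{4} + v_{8}  ⇒ sig = ⟨2 | 1 1 2⟩
  {0,2}:  v_{0} + v_{2} = 2·v_{1} + v_{3}  ⇒ sig = ⟨2 | 1 2⟩
  {1,3,6}:  v_{1} + v_{3} + v_{6} = v_{2}  ⇒ sig = ⟨3 | 1⟩
  {3,7,9}:  v_{3} + v_{7} + v_{9} = v_{6}  ⇒ sig = ⟨3 | 1⟩
  {3,5,7}:  v_{3} + v_{5} + v_{7} = v_{1} + v_{6}  ⇒ sig = ⟨3 | 1 1⟩
  {2,4,8}:  v_{2} + v_{4} + v_{8} = 2·v_{3}  ⇒ sig = ⟨3 | 2⟩
  {2,5,7}:  v_{2} + v_{5} + v_{7} = 2·v_{1} + 2·v_{6}  ⇒ sig = ⟨3 | 2 2⟩
  {4,5,7,8}:  v_{4} + v_{5} + v_{7} + v_{8} = 0  ⇒ sig = ⟨4 | 0⟩
  {1,4,6,8}:  v_{1} + v_{4} + v_{6} + v_{8} = v_{3}  ⇒ sig = ⟨4 | 1⟩
  {4,5,6,8}:  v_{4} + v_{5} + v_{6} + v_{8} = v_{3} + v_{9}  ⇒ sig = ⟨4 | 1 1⟩

Hence PRS(X_Σ) =
[⟨2 | 1⟩, ⟨2 | 1⟩, ⟨2 | 1 1 1⟩, ⟨2 | 1 1 2⟩, ⟨2 | 1 2⟩, ⟨3 | 1⟩, ⟨3 | 1⟩, ⟨3 | 1 1⟩, ⟨3 | 2⟩, ⟨3 | 2 2⟩, ⟨4 | 0⟩, ⟨4 | 1⟩, ⟨4 | 1 1⟩]


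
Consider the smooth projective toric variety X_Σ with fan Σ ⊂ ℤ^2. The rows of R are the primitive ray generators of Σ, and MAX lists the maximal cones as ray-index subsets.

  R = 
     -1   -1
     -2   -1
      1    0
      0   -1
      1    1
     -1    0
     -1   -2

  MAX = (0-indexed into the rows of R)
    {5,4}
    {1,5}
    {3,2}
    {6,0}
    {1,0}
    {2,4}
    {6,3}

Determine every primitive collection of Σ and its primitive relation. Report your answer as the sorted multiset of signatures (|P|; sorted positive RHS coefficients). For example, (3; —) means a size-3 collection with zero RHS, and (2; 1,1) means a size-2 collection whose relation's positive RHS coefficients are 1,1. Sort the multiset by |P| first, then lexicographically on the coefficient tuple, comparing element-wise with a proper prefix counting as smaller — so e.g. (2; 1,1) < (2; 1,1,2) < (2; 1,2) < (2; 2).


Primitive collections (14):

  P={0,4}:  v_{0} + v_{4} = 0 ; sig = (2; —)
  P={2,5}:  v_{2} + v_{5} = 0 ; sig = (2; —)
  P={0,2}:  v_{0} + v_{2} = v_{3} ; sig = (2; 1)
  P={0,3}:  v_{0} + v_{3} = v_{6} ; sig = (2; 1)
  P={0,5}:  v_{0} + v_{5} = v_{1} ; sig = (2; 1)
  P={1,2}:  v_{1} + v_{2} = v_{0} ; sig = (2; 1)
  P={1,4}:  v_{1} + v_{4} = v_{5} ; sig = (2; 1)
  P={3,4}:  v_{3} + v_{4} = v_{2} ; sig = (2; 1)
  P={3,5}:  v_{3} + v_{5} = v_{0} ; sig = (2; 1)
  P={4,6}:  v_{4} + v_{6} = v_{3} ; sig = (2; 1)
  P={1,3}:  v_{1} + v_{3} = 2·v_{0} ; sig = (2; 2)
  P={2,6}:  v_{2} + v_{6} = 2·v_{3} ; sig = (2; 2)
  P={5,6}:  v_{5} + v_{6} = 2·v_{0} ; sig = (2; 2)
  P={1,6}:  v_{1} + v_{6} = 3·v_{0} ; sig = (2; 3)

Sorted signature multiset PRS(X):
{ (2; —) ×2,  (2; 1) ×8,  (2; 2) ×3,  (2; 3) }


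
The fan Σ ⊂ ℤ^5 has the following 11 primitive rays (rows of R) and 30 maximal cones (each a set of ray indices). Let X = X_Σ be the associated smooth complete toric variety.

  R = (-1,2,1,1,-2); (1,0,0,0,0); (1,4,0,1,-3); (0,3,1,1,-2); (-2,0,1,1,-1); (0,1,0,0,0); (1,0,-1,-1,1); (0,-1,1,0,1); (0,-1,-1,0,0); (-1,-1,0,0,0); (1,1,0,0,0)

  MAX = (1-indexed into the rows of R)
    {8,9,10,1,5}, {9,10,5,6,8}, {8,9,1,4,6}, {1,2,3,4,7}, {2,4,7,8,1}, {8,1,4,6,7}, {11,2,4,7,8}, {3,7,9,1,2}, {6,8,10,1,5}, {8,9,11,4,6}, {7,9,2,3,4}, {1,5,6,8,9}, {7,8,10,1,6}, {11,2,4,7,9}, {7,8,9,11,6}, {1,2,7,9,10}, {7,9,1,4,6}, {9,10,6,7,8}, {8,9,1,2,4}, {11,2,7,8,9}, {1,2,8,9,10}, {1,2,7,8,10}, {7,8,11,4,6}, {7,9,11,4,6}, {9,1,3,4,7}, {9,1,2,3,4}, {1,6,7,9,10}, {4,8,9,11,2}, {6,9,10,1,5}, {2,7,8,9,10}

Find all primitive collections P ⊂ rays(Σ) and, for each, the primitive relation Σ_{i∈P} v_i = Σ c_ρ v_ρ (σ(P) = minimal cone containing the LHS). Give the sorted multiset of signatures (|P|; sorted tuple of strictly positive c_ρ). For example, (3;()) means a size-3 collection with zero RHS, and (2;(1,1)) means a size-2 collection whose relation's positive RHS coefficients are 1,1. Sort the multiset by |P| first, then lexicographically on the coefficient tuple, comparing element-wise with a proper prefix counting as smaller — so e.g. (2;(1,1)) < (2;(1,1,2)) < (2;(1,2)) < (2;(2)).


Primitive collections (17):

  P = {10,11}:  v_{10} + v_{11} = 0  so sig = (2;())
  P = {1,11}:  v_{1} + v_{11} = v_{4}  so sig = (2;(1))
  P = {2,6}:  v_{2} + v_{6} = v_{11}  so sig = (2;(1))
  P = {4,10}:  v_{4} + v_{10} = v_{1}  so sig = (2;(1))
  P = {3,8}:  v_{3} + v_{8} = v_{2} + v_{4}  so sig = (2;(1,1))
  P = {5,7}:  v_{5} + v_{7} = v_{6} + v_{10}  so sig = (2;(1,1))
  P = {2,5}:  v_{2} + v_{5} = v_{1} + v_{8} + v_{9}  so sig = (2;(1,1,1))
  P = {3,5}:  v_{3} + v_{5} = v_{1} + v_{4} + v_{9}  so sig = (2;(1,1,1))
  P = {5,11}:  v_{5} + v_{11} = v_{1} + v_{6} + v_{8} + v_{9}  so sig = (2;(1,1,1,1))
  P = {3,10}:  v_{3} + v_{10} = 2·v_{1} + v_{2} + v_{7} + v_{9}  so sig = (2;(1,1,1,2))
  P = {3,11}:  v_{3} + v_{11} = v_{2} + 2·v_{4} + v_{7} + v_{9}  so sig = (2;(1,1,1,2))
  P = {4,5}:  v_{4} + v_{5} = 2·v_{1} + v_{6} + v_{8} + v_{9}  so sig = (2;(1,1,1,2))
  P = {3,6}:  v_{3} + v_{6} = 2·v_{4} + v_{7} + v_{9}  so sig = (2;(1,1,2))
  P = {1,7,8,9}:  v_{1} + v_{7} + v_{8} + v_{9} = 0  so sig = (4;())
  P = {4,7,8,9}:  v_{4} + v_{7} + v_{8} + v_{9} = v_{11}  so sig = (4;(1))
  P = {1,2,4,7,9}:  v_{1} + v_{2} + v_{4} + v_{7} + v_{9} = v_{3}  so sig = (5;(1))
  P = {1,6,8,9,10}:  v_{1} + v_{6} + v_{8} + v_{9} + v_{10} = v_{5}  so sig = (5;(1))

Signatures (|P|; sorted positive RHS coefficients), sorted:
    |P|=2: 13 collections, coeffs (), (1), (1), (1), (1,1), (1,1), (1,1,1), (1,1,1), (1,1,1,1), (1,1,1,2), (1,1,1,2), (1,1,1,2), (1,1,2)
    |P|=4: 2 collections, coeffs (), (1)
    |P|=5: 2 collections, coeffs (1), (1)


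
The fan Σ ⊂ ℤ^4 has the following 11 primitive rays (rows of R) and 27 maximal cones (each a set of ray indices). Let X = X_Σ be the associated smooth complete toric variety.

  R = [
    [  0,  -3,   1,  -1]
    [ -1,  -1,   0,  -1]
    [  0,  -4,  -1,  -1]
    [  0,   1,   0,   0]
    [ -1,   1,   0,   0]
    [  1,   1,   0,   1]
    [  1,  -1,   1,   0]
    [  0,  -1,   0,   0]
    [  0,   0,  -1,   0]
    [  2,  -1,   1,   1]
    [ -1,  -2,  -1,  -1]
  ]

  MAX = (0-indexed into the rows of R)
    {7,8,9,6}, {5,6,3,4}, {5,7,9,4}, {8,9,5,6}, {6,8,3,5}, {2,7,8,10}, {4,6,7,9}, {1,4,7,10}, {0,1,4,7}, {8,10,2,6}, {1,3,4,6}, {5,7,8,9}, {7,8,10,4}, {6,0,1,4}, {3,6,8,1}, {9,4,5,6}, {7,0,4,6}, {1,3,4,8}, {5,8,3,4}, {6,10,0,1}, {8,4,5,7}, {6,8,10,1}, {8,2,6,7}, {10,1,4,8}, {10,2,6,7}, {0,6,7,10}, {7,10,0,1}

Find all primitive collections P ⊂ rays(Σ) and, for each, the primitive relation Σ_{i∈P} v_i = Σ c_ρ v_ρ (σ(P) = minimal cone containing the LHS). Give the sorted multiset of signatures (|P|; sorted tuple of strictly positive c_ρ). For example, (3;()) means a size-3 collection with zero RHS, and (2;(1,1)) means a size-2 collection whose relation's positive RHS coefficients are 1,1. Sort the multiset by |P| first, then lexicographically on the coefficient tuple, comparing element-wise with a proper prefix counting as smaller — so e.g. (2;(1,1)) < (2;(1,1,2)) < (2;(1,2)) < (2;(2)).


Σ has 25 primitive collections:

  {1,5}:  v_{1} + v_{5} = 0 ; sig = (2;())
  {3,7}:  v_{3} + v_{7} = 0 ; sig = (2;())
  {0,3}:  v_{0} + v_{3} = v_{1} + v_{6} ; sig = (2;(1,1))
  {0,5}:  v_{0} + v_{5} = v_{6} + v_{7} ; sig = (2;(1,1))
  {0,8}:  v_{0} + v_{8} = v_{6} + v_{10} ; sig = (2;(1,1))
  {1,9}:  v_{1} + v_{9} = v_{6} + v_{7} ; sig = (2;(1,1))
  {2,4}:  v_{2} + v_{4} = v_{7} + v_{10} ; sig = (2;(1,1))
  {3,9}:  v_{3} + v_{9} = v_{5} + v_{6} ; sig = (2;(1,1))
  {3,10}:  v_{3} + v_{10} = v_{1} + v_{8} ; sig = (2;(1,1))
  {5,10}:  v_{5} + v_{10} = v_{7} + v_{8} ; sig = (2;(1,1))
  {2,3}:  v_{2} + v_{3} = v_{6} + v_{8} + v_{10} ; sig = (2;(1,1,1))
  {9,10}:  v_{9} + v_{10} = v_{6} + 2·v_{7} + v_{8} ; sig = (2;(1,1,2))
  {1,2}:  v_{1} + v_{2} = v_{6} + 2·v_{10} ; sig = (2;(1,2))
  {0,2}:  v_{0} + v_{2} = 2·v_{6} + v_{7} + 2·v_{10} ; sig = (2;(1,2,2))
  {2,5}:  v_{2} + v_{5} = v_{6} + 2·v_{7} + 2·v_{8} ; sig = (2;(1,2,2))
  {0,9}:  v_{0} + v_{9} = 2·v_{6} + 2·v_{7} ; sig = (2;(2,2))
  {2,9}:  v_{2} + v_{9} = 2·v_{6} + 3·v_{7} + 2·v_{8} ; sig = (2;(2,2,3))
  {4,6,8}:  v_{4} + v_{6} + v_{8} = 0 ; sig = (3;())
  {1,6,7}:  v_{1} + v_{6} + v_{7} = v_{0} ; sig = (3;(1))
  {1,7,8}:  v_{1} + v_{7} + v_{8} = v_{10} ; sig = (3;(1))
  {5,6,7}:  v_{5} + v_{6} + v_{7} = v_{9} ; sig = (3;(1))
  {4,6,10}:  v_{4} + v_{6} + v_{10} = v_{1} + v_{7} ; sig = (3;(1,1))
  {4,8,9}:  v_{4} + v_{8} + v_{9} = v_{5} + v_{7} ; sig = (3;(1,1))
  {0,4,10}:  v_{0} + v_{4} + v_{10} = 2·v_{1} + 2·v_{7} ; sig = (3;(2,2))
  {6,7,8,10}:  v_{6} + v_{7} + v_{8} + v_{10} = v_{2} ; sig = (4;(1))

Hence PRS(X_Σ) =
{ (2;()) ×2,  (2;(1,1)) ×8,  (2;(1,1,1)),  (2;(1,1,2)),  (2;(1,2)),  (2;(1,2,2)) ×2,  (2;(2,2)),  (2;(2,2,3)),  (3;()),  (3;(1)) ×3,  (3;(1,1)) ×2,  (3;(2,2)),  (4;(1)) }


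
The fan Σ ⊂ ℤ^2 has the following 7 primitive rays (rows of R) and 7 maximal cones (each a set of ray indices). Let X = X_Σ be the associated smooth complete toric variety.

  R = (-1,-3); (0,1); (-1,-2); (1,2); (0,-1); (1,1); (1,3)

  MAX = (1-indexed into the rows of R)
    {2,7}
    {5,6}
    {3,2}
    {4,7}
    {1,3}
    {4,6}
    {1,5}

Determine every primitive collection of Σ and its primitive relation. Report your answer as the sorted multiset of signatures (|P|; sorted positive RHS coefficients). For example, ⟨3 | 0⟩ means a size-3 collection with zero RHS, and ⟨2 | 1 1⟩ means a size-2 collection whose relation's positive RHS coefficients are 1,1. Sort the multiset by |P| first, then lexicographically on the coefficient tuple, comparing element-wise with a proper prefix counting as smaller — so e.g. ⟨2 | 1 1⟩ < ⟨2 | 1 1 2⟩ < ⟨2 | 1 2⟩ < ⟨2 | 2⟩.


Minimal non-faces — 14 found among 7 rays, 7 max cones:

  P={1,7}:  v_{1} + v_{7} = 0  ⇒ sig = ⟨2 | 0⟩
  P={2,5}:  v_{2} + v_{5} = 0  ⇒ sig = ⟨2 | 0⟩
  P={3,4}:  v_{3} + v_{4} = 0  ⇒ sig = ⟨2 | 0⟩
  P={1,2}:  v_{1} + v_{2} = v_{3}  ⇒ sig = ⟨2 | 1⟩
  P={1,4}:  v_{1} + v_{4} = v_{5}  ⇒ sig = ⟨2 | 1⟩
  P={2,4}:  v_{2} + v_{4} = v_{7}  ⇒ sig = ⟨2 | 1⟩
  P={2,6}:  v_{2} + v_{6} = v_{4}  ⇒ sig = ⟨2 | 1⟩
  P={3,5}:  v_{3} + v_{5} = v_{1}  ⇒ sig = ⟨2 | 1⟩
  P={3,6}:  v_{3} + v_{6} = v_{5}  ⇒ sig = ⟨2 | 1⟩
  P={3,7}:  v_{3} + v_{7} = v_{2}  ⇒ sig = ⟨2 | 1⟩
  P={4,5}:  v_{4} + v_{5} = v_{6}  ⇒ sig = ⟨2 | 1⟩
  P={5,7}:  v_{5} + v_{7} = v_{4}  ⇒ sig = ⟨2 | 1⟩
  P={1,6}:  v_{1} + v_{6} = 2·v_{5}  ⇒ sig = ⟨2 | 2⟩
  P={6,7}:  v_{6} + v_{7} = 2·v_{4}  ⇒ sig = ⟨2 | 2⟩

Signatures (|P|; sorted positive RHS coefficients), sorted:
[⟨2 | 0⟩, ⟨2 | 0⟩, ⟨2 | 0⟩, ⟨2 | 1⟩, ⟨2 | 1⟩, ⟨2 | 1⟩, ⟨2 | 1⟩, ⟨2 | 1⟩, ⟨2 | 1⟩, ⟨2 | 1⟩, ⟨2 | 1⟩, ⟨2 | 1⟩, ⟨2 | 2⟩, ⟨2 | 2⟩]


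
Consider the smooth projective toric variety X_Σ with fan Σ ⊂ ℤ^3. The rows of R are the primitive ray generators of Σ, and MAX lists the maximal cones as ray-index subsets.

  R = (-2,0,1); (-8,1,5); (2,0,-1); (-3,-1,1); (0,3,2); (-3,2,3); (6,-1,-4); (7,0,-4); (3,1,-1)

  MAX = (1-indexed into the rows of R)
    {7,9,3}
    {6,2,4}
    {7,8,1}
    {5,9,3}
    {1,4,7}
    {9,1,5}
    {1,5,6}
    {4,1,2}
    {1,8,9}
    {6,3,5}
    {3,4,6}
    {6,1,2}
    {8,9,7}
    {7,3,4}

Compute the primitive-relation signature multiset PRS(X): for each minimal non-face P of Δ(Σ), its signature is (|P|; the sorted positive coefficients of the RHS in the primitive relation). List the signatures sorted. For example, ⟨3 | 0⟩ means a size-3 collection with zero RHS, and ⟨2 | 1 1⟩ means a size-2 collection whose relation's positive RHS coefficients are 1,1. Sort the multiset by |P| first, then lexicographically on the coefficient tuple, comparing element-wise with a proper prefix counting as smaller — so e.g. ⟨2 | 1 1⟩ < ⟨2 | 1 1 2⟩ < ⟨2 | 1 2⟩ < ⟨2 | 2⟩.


Δ(Σ) — 9 vertices, 17 min non-faces:

  P={1,3}:  v_{1} + v_{3} = 0 ; sig = ⟨2 | 0⟩
  P={4,9}:  v_{4} + v_{9} = 0 ; sig = ⟨2 | 0⟩
  P={2,7}:  v_{2} + v_{7} = v_{1} ; sig = ⟨2 | 1⟩
  P={4,5}:  v_{4} + v_{5} = v_{6} ; sig = ⟨2 | 1⟩
  P={6,7}:  v_{6} + v_{7} = v_{9} ; sig = ⟨2 | 1⟩
  P={6,9}:  v_{6} + v_{9} = v_{5} ; sig = ⟨2 | 1⟩
  P={2,3}:  v_{2} + v_{3} = v_{4} + v_{6} ; sig = ⟨2 | 1 1⟩
  P={2,9}:  v_{2} + v_{9} = v_{1} + v_{6} ; sig = ⟨2 | 1 1⟩
  P={3,8}:  v_{3} + v_{8} = v_{7} + v_{9} ; sig = ⟨2 | 1 1⟩
  P={4,8}:  v_{4} + v_{8} = v_{1} + v_{7} ; sig = ⟨2 | 1 1⟩
  P={2,5}:  v_{2} + v_{5} = v_{1} + 2·v_{6} ; sig = ⟨2 | 1 2⟩
  P={2,8}:  v_{2} + v_{8} = 2·v_{1} + v_{9} ; sig = ⟨2 | 1 2⟩
  P={6,8}:  v_{6} + v_{8} = v_{1} + 2·v_{9} ; sig = ⟨2 | 1 2⟩
  P={5,8}:  v_{5} + v_{8} = v_{1} + 3·v_{9} ; sig = ⟨2 | 1 3⟩
  P={5,7}:  v_{5} + v_{7} = 2·v_{9} ; sig = ⟨2 | 2⟩
  P={1,4,6}:  v_{1} + v_{4} + v_{6} = v_{2} ; sig = ⟨3 | 1⟩
  P={1,7,9}:  v_{1} + v_{7} + v_{9} = v_{8} ; sig = ⟨3 | 1⟩

Hence PRS(X_Σ) =
    |P|=2: 15 collections, coeffs (), (), (1), (1), (1), (1), (1,1), (1,1), (1,1), (1,1), (1,2), (1,2), (1,2), (1,3), (2)
    |P|=3: 2 collections, coeffs (1), (1)


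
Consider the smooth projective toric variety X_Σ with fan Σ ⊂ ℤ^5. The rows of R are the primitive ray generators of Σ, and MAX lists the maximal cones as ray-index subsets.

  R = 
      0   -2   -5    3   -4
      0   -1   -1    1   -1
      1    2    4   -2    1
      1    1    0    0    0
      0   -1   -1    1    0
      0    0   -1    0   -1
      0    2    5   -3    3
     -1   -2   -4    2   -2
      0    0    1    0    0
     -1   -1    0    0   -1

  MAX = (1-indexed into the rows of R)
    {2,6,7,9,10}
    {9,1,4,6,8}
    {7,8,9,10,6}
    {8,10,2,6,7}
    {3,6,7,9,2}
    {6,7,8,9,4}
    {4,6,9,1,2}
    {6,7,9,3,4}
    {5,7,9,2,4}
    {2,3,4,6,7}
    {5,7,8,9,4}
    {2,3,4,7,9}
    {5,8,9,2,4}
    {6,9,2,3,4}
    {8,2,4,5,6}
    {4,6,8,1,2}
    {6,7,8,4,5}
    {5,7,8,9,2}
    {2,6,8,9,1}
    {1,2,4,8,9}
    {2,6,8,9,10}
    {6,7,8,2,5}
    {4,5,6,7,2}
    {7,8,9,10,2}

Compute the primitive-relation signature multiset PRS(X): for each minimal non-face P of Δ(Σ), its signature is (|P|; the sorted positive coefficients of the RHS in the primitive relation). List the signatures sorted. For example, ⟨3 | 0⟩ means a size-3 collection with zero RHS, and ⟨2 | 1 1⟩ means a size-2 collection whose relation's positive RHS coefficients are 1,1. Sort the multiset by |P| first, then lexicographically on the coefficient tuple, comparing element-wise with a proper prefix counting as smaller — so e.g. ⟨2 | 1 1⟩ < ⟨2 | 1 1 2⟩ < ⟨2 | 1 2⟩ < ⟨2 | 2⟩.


The 14 primitive collections of Σ (r=10, n=5):

  • {1,7}:  v_{1} + v_{7} = v_{6} + v_{9}  ⇒ sig = ⟨2 | 1 1⟩
  • {3,8}:  v_{3} + v_{8} = v_{6} + v_{9}  ⇒ sig = ⟨2 | 1 1⟩
  • {4,10}:  v_{4} + v_{10} = v_{6} + v_{9}  ⇒ sig = ⟨2 | 1 1⟩
  • {1,5}:  v_{1} + v_{5} = 2·v_{2} + v_{4} + v_{8}  ⇒ sig = ⟨2 | 1 1 2⟩
  • {3,5}:  v_{3} + v_{5} = 2·v_{2} + v_{4} + v_{7}  ⇒ sig = ⟨2 | 1 1 2⟩
  • {5,10}:  v_{5} + v_{10} = 2·v_{2} + v_{7} + v_{8}  ⇒ sig = ⟨2 | 1 1 2⟩
  • {1,3}:  v_{1} + v_{3} = v_{2} + v_{4} + 2·v_{6} + 2·v_{9}  ⇒ sig = ⟨2 | 1 1 2 2⟩
  • {1,10}:  v_{1} + v_{10} = v_{2} + 2·v_{6} + v_{8} + 2·v_{9}  ⇒ sig = ⟨2 | 1 1 2 2⟩
  • {3,10}:  v_{3} + v_{10} = v_{2} + 2·v_{6} + v_{7} + 2·v_{9}  ⇒ sig = ⟨2 | 1 1 2 2⟩
  • {5,6,9}:  v_{5} + v_{6} + v_{9} = v_{2}  ⇒ sig = ⟨3 | 1⟩
  • {2,4,7,8}:  v_{2} + v_{4} + v_{7} + v_{8} = 0  ⇒ sig = ⟨4 | 0⟩
  • {2,4,6,7,9}:  v_{2} + v_{4} + v_{6} + v_{7} + v_{9} = v_{3}  ⇒ sig = ⟨5 | 1⟩
  • {2,4,6,8,9}:  v_{2} + v_{4} + v_{6} + v_{8} + v_{9} = v_{1}  ⇒ sig = ⟨5 | 1⟩
  • {2,6,7,8,9}:  v_{2} + v_{6} + v_{7} + v_{8} + v_{9} = v_{10}  ⇒ sig = ⟨5 | 1⟩

Hence PRS(X_Σ) =
    ⟨2 | 1 1⟩
    ⟨2 | 1 1⟩
    ⟨2 | 1 1⟩
    ⟨2 | 1 1 2⟩
    ⟨2 | 1 1 2⟩
    ⟨2 | 1 1 2⟩
    ⟨2 | 1 1 2 2⟩
    ⟨2 | 1 1 2 2⟩
    ⟨2 | 1 1 2 2⟩
    ⟨3 | 1⟩
    ⟨4 | 0⟩
    ⟨5 | 1⟩
    ⟨5 | 1⟩
    ⟨5 | 1⟩


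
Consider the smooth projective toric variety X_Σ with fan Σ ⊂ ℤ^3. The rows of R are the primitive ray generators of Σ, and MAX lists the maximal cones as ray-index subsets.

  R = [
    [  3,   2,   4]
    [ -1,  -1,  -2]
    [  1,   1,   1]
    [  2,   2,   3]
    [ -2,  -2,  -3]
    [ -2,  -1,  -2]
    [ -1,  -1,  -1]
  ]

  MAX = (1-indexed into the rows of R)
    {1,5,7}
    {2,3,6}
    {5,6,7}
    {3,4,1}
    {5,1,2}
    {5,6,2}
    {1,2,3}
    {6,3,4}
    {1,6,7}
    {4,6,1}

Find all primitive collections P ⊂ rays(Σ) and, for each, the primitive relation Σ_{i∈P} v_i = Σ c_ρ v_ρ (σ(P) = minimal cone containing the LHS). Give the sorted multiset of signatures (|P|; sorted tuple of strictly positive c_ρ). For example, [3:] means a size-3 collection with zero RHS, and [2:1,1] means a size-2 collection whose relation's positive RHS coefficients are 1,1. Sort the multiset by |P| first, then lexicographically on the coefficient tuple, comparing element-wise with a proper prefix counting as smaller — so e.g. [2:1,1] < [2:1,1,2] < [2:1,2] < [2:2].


Primitive collections (9):

  P = {3,7}:  v_{3} + v_{7} = 0  ⇒ sig = [2:]
  P = {4,5}:  v_{4} + v_{5} = 0  ⇒ sig = [2:]
  P = {2,4}:  v_{2} + v_{4} = v_{3}  ⇒ sig = [2:1]
  P = {2,7}:  v_{2} + v_{7} = v_{5}  ⇒ sig = [2:1]
  P = {3,5}:  v_{3} + v_{5} = v_{2}  ⇒ sig = [2:1]
  P = {4,7}:  v_{4} + v_{7} = v_{1} + v_{6}  ⇒ sig = [2:1,1]
  P = {1,2,6}:  v_{1} + v_{2} + v_{6} = 0  ⇒ sig = [3:]
  P = {1,3,6}:  v_{1} + v_{3} + v_{6} = v_{4}  ⇒ sig = [3:1]
  P = {1,5,6}:  v_{1} + v_{5} + v_{6} = v_{7}  ⇒ sig = [3:1]

Sorted signature multiset PRS(X):
[[2:], [2:], [2:1], [2:1], [2:1], [2:1,1], [3:], [3:1], [3:1]]


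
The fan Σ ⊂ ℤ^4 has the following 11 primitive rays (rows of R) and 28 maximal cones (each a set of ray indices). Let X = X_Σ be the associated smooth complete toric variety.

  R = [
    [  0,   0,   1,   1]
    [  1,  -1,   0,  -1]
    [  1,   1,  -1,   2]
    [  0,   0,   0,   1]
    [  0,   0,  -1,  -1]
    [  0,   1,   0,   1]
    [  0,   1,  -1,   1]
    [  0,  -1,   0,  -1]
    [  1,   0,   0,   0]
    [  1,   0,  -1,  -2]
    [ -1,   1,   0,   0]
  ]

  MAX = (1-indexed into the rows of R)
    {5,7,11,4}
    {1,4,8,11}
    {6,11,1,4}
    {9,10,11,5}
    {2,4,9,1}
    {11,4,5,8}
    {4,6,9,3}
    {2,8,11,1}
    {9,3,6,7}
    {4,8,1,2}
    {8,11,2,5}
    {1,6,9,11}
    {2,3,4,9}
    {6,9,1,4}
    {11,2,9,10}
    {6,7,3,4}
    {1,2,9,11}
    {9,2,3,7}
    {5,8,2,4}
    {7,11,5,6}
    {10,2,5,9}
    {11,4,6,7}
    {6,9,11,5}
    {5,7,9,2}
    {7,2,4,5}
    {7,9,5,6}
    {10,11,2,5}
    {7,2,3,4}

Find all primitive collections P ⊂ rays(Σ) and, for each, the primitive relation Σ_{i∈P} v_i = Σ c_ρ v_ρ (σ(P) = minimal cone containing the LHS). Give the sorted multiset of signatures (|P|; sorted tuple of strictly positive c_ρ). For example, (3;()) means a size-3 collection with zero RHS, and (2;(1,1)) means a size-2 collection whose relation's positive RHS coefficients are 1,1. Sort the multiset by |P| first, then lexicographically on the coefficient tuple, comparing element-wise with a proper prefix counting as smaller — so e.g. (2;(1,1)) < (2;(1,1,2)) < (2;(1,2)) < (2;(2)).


Minimal non-faces — 24 found among 11 rays, 28 max cones:

  • {1,5}:  v_{1} + v_{5} = 0 ; sig = (2;())
  • {6,8}:  v_{6} + v_{8} = 0 ; sig = (2;())
  • {2,6}:  v_{2} + v_{6} = v_{9} ; sig = (2;(1))
  • {8,9}:  v_{8} + v_{9} = v_{2} ; sig = (2;(1))
  • {1,7}:  v_{1} + v_{7} = v_{4} + v_{6} ; sig = (2;(1,1))
  • {3,11}:  v_{3} + v_{11} = v_{6} + v_{7} ; sig = (2;(1,1))
  • {4,10}:  v_{4} + v_{10} = v_{5} + v_{9} ; sig = (2;(1,1))
  • {7,8}:  v_{7} + v_{8} = v_{4} + v_{5} ; sig = (2;(1,1))
  • {1,10}:  v_{1} + v_{10} = v_{2} + v_{9} + v_{11} ; sig = (2;(1,1,1))
  • {3,8}:  v_{3} + v_{8} = v_{2} + v_{4} + v_{7} ; sig = (2;(1,1,1))
  • {1,3}:  v_{1} + v_{3} = 2·v_{4} + v_{6} + v_{9} ; sig = (2;(1,1,2))
  • {3,10}:  v_{3} + v_{10} = v_{5} + v_{7} + 2·v_{9} ; sig = (2;(1,1,2))
  • {6,10}:  v_{6} + v_{10} = v_{5} + 2·v_{9} + v_{11} ; sig = (2;(1,1,2))
  • {7,10}:  v_{7} + v_{10} = 2·v_{5} + v_{6} + v_{9} ; sig = (2;(1,1,2))
  • {8,10}:  v_{8} + v_{10} = 2·v_{2} + v_{5} + v_{11} ; sig = (2;(1,1,2))
  • {3,5}:  v_{3} + v_{5} = v_{2} + 2·v_{7} ; sig = (2;(1,2))
  • {2,4,11}:  v_{2} + v_{4} + v_{11} = 0 ; sig = (3;())
  • {4,5,6}:  v_{4} + v_{5} + v_{6} = v_{7} ; sig = (3;(1))
  • {4,7,9}:  v_{4} + v_{7} + v_{9} = v_{3} ; sig = (3;(1))
  • {4,9,11}:  v_{4} + v_{9} + v_{11} = v_{6} ; sig = (3;(1))
  • {2,7,11}:  v_{2} + v_{7} + v_{11} = v_{5} + v_{6} ; sig = (3;(1,1))
  • {4,5,9}:  v_{4} + v_{5} + v_{9} = v_{2} + v_{7} ; sig = (3;(1,1))
  • {7,9,11}:  v_{7} + v_{9} + v_{11} = v_{5} + 2·v_{6} ; sig = (3;(1,2))
  • {2,5,9,11}:  v_{2} + v_{5} + v_{9} + v_{11} = v_{10} ; sig = (4;(1))

Signatures (|P|; sorted positive RHS coefficients), sorted:
    |P|=2: 16 collections, coeffs (), (), (1), (1), (1,1), (1,1), (1,1), (1,1), (1,1,1), (1,1,1), (1,1,2), (1,1,2), (1,1,2), (1,1,2), (1,1,2), (1,2)
    |P|=3: 7 collections, coeffs (), (1), (1), (1), (1,1), (1,1), (1,2)
    |P|=4: 1 collection, coeffs (1)


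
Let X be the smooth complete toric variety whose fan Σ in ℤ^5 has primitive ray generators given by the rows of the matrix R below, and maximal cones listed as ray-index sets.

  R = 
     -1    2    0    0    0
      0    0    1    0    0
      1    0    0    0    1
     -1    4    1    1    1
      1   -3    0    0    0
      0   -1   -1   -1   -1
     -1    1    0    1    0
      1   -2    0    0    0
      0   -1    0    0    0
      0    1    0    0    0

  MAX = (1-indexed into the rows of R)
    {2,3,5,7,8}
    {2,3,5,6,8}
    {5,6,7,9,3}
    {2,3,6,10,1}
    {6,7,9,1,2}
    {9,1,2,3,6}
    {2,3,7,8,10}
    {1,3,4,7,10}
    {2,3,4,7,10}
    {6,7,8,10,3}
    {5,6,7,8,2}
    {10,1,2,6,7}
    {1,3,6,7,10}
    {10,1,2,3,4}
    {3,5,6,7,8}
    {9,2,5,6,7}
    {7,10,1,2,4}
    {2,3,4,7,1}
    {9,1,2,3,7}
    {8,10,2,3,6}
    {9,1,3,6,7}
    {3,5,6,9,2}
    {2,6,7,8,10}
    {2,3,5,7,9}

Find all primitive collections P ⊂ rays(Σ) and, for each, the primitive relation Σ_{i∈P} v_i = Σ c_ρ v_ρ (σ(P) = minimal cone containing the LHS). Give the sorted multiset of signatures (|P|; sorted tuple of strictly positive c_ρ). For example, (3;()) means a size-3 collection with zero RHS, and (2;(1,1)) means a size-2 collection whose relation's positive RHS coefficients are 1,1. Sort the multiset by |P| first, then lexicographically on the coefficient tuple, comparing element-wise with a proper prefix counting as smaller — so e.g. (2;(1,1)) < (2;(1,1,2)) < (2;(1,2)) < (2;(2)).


11 collections generate NE(X_Σ); each relation:

  P = {1,8}:  v_{1} + v_{8} = 0  ⇒ sig = (2;())
  P = {9,10}:  v_{9} + v_{10} = 0  ⇒ sig = (2;())
  P = {1,5}:  v_{1} + v_{5} = v_{9}  ⇒ sig = (2;(1))
  P = {5,10}:  v_{5} + v_{10} = v_{8}  ⇒ sig = (2;(1))
  P = {8,9}:  v_{8} + v_{9} = v_{5}  ⇒ sig = (2;(1))
  P = {4,6}:  v_{4} + v_{6} = v_{1} + v_{10}  ⇒ sig = (2;(1,1))
  P = {4,5}:  v_{4} + v_{5} = v_{2} + v_{3} + v_{7}  ⇒ sig = (2;(1,1,1))
  P = {4,8}:  v_{4} + v_{8} = v_{2} + v_{3} + v_{7} + v_{10}  ⇒ sig = (2;(1,1,1,1))
  P = {4,9}:  v_{4} + v_{9} = v_{1} + v_{2} + v_{3} + v_{7}  ⇒ sig = (2;(1,1,1,1))
  P = {2,3,6,7}:  v_{2} + v_{3} + v_{6} + v_{7} = 0  ⇒ sig = (4;())
  P = {1,2,3,7,10}:  v_{1} + v_{2} + v_{3} + v_{7} + v_{10} = v_{4}  ⇒ sig = (5;(1))

Signatures (|P|; sorted positive RHS coefficients), sorted:
{ (2;()) ×2,  (2;(1)) ×3,  (2;(1,1)),  (2;(1,1,1)),  (2;(1,1,1,1)) ×2,  (4;()),  (5;(1)) }


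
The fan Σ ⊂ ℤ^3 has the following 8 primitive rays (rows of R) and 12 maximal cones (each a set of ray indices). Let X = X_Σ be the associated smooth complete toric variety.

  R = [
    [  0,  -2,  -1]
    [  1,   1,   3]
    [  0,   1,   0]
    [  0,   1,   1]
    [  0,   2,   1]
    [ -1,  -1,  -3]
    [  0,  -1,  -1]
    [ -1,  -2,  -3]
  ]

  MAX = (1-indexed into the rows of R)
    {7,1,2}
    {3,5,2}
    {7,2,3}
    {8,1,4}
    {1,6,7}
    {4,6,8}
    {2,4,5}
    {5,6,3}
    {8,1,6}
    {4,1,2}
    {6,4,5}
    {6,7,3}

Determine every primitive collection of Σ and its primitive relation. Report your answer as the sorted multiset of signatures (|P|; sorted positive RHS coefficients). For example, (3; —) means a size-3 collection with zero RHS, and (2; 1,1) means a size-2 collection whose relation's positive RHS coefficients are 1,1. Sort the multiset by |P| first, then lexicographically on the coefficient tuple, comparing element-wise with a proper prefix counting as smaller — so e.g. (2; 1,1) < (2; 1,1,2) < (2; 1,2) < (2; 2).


Δ(Σ) — 8 vertices, 11 min non-faces:

  • {1,5}:  v_{1} + v_{5} = 0  ⟹  sig = (2; —)
  • {2,6}:  v_{2} + v_{6} = 0  ⟹  sig = (2; —)
  • {4,7}:  v_{4} + v_{7} = 0  ⟹  sig = (2; —)
  • {1,3}:  v_{1} + v_{3} = v_{7}  ⟹  sig = (2; 1)
  • {3,4}:  v_{3} + v_{4} = v_{5}  ⟹  sig = (2; 1)
  • {3,8}:  v_{3} + v_{8} = v_{6}  ⟹  sig = (2; 1)
  • {5,7}:  v_{5} + v_{7} = v_{3}  ⟹  sig = (2; 1)
  • {2,8}:  v_{2} + v_{8} = v_{1} + v_{4}  ⟹  sig = (2; 1,1)
  • {5,8}:  v_{5} + v_{8} = v_{4} + v_{6}  ⟹  sig = (2; 1,1)
  • {7,8}:  v_{7} + v_{8} = v_{1} + v_{6}  ⟹  sig = (2; 1,1)
  • {1,4,6}:  v_{1} + v_{4} + v_{6} = v_{8}  ⟹  sig = (3; 1)

Sorted signature multiset PRS(X):
{ (2; —) ×3,  (2; 1) ×4,  (2; 1,1) ×3,  (3; 1) }


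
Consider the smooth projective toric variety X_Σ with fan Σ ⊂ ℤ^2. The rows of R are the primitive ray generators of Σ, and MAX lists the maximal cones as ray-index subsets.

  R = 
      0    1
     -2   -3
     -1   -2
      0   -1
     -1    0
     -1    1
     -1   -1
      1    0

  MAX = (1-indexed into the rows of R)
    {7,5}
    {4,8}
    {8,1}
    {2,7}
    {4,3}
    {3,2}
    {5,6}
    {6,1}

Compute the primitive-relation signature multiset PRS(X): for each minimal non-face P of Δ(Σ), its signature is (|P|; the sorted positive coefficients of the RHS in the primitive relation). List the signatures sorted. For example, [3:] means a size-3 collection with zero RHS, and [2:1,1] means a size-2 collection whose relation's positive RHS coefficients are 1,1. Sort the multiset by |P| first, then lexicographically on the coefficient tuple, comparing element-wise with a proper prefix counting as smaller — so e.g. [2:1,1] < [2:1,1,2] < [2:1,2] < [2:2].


|primitive collections| = 20. Relations:

  • {1,4}:  v_{1} + v_{4} = 0 ; sig = [2:]
  • {5,8}:  v_{5} + v_{8} = 0 ; sig = [2:]
  • {1,3}:  v_{1} + v_{3} = v_{7} ; sig = [2:1]
  • {1,5}:  v_{1} + v_{5} = v_{6} ; sig = [2:1]
  • {1,7}:  v_{1} + v_{7} = v_{5} ; sig = [2:1]
  • {3,7}:  v_{3} + v_{7} = v_{2} ; sig = [2:1]
  • {4,5}:  v_{4} + v_{5} = v_{7} ; sig = [2:1]
  • {4,6}:  v_{4} + v_{6} = v_{5} ; sig = [2:1]
  • {4,7}:  v_{4} + v_{7} = v_{3} ; sig = [2:1]
  • {6,8}:  v_{6} + v_{8} = v_{1} ; sig = [2:1]
  • {7,8}:  v_{7} + v_{8} = v_{4} ; sig = [2:1]
  • {2,8}:  v_{2} + v_{8} = v_{3} + v_{4} ; sig = [2:1,1]
  • {3,6}:  v_{3} + v_{6} = v_{5} + v_{7} ; sig = [2:1,1]
  • {2,6}:  v_{2} + v_{6} = v_{5} + 2·v_{7} ; sig = [2:1,2]
  • {1,2}:  v_{1} + v_{2} = 2·v_{7} ; sig = [2:2]
  • {2,4}:  v_{2} + v_{4} = 2·v_{3} ; sig = [2:2]
  • {3,5}:  v_{3} + v_{5} = 2·v_{7} ; sig = [2:2]
  • {3,8}:  v_{3} + v_{8} = 2·v_{4} ; sig = [2:2]
  • {6,7}:  v_{6} + v_{7} = 2·v_{5} ; sig = [2:2]
  • {2,5}:  v_{2} + v_{5} = 3·v_{7} ; sig = [2:3]

Sorted signature multiset PRS(X):
    [2:]
    [2:]
    [2:1]
    [2:1]
    [2:1]
    [2:1]
    [2:1]
    [2:1]
    [2:1]
    [2:1]
    [2:1]
    [2:1,1]
    [2:1,1]
    [2:1,2]
    [2:2]
    [2:2]
    [2:2]
    [2:2]
    [2:2]
    [2:3]


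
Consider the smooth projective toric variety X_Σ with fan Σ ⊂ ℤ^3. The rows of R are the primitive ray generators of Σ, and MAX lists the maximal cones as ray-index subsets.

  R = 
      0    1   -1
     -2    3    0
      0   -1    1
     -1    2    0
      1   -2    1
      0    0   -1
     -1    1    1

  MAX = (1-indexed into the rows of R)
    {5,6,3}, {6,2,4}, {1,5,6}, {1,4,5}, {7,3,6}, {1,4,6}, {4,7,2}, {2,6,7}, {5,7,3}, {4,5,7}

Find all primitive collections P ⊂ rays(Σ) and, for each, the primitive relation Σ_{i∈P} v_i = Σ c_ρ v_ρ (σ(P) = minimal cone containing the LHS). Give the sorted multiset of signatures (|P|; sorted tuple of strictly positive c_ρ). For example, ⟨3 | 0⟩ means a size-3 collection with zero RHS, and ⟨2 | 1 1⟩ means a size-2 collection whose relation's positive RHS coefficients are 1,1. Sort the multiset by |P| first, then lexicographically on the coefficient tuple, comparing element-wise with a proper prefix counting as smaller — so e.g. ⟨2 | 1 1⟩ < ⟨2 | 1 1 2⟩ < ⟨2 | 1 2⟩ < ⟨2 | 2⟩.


|primitive collections| = 9. Relations:

  P = {1,3}:  v_{1} + v_{3} = 0  →  sig = ⟨2 | 0⟩
  P = {1,7}:  v_{1} + v_{7} = v_{4}  →  sig = ⟨2 | 1⟩
  P = {2,5}:  v_{2} + v_{5} = v_{7}  →  sig = ⟨2 | 1⟩
  P = {3,4}:  v_{3} + v_{4} = v_{7}  →  sig = ⟨2 | 1⟩
  P = {1,2}:  v_{1} + v_{2} = 2·v_{4} + v_{6}  →  sig = ⟨2 | 1 2⟩
  P = {2,3}:  v_{2} + v_{3} = v_{6} + 2·v_{7}  →  sig = ⟨2 | 1 2⟩
  P = {4,5,6}:  v_{4} + v_{5} + v_{6} = 0  →  sig = ⟨3 | 0⟩
  P = {4,6,7}:  v_{4} + v_{6} + v_{7} = v_{2}  →  sig = ⟨3 | 1⟩
  P = {5,6,7}:  v_{5} + v_{6} + v_{7} = v_{3}  →  sig = ⟨3 | 1⟩

Hence PRS(X_Σ) =
{ ⟨2 | 0⟩,  ⟨2 | 1⟩ ×3,  ⟨2 | 1 2⟩ ×2,  ⟨3 | 0⟩,  ⟨3 | 1⟩ ×2 }


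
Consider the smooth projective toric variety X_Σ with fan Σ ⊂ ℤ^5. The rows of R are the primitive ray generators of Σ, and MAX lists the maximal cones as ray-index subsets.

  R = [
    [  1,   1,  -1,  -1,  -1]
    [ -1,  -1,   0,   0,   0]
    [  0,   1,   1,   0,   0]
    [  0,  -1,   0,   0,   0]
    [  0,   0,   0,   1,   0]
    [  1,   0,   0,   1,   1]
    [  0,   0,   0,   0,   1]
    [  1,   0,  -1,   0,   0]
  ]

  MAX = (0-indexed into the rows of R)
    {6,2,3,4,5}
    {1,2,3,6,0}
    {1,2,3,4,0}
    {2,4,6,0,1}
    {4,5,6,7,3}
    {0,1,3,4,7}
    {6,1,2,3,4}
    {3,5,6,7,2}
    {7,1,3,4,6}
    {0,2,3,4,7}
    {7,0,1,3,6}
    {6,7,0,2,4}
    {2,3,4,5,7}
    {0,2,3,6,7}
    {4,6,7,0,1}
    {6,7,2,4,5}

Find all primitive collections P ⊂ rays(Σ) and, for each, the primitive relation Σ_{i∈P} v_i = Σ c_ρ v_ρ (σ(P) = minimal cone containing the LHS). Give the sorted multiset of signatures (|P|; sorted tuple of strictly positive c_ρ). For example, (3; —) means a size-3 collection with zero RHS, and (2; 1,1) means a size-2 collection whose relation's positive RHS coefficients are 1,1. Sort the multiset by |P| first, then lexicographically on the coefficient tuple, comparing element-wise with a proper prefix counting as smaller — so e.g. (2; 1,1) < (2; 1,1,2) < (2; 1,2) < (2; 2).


Minimal non-faces — 5 found among 8 rays, 16 max cones:

  • {1,5}:  v_{1} + v_{5} = v_{3} + v_{4} + v_{6}  →  sig = (2; 1,1,1)
  • {0,5}:  v_{0} + v_{5} = v_{2} + 2·v_{7}  →  sig = (2; 1,2)
  • {1,2,7}:  v_{1} + v_{2} + v_{7} = 0  →  sig = (3; —)
  • {0,3,4,6}:  v_{0} + v_{3} + v_{4} + v_{6} = v_{7}  →  sig = (4; 1)
  • {2,3,4,6,7}:  v_{2} + v_{3} + v_{4} + v_{6} + v_{7} = v_{5}  →  sig = (5; 1)

Hence PRS(X_Σ) =
    |P|=2: 2 collections, coeffs (1,1,1), (1,2)
    |P|=3: 1 collection, coeffs ()
    |P|=4: 1 collection, coeffs (1)
    |P|=5: 1 collection, coeffs (1)


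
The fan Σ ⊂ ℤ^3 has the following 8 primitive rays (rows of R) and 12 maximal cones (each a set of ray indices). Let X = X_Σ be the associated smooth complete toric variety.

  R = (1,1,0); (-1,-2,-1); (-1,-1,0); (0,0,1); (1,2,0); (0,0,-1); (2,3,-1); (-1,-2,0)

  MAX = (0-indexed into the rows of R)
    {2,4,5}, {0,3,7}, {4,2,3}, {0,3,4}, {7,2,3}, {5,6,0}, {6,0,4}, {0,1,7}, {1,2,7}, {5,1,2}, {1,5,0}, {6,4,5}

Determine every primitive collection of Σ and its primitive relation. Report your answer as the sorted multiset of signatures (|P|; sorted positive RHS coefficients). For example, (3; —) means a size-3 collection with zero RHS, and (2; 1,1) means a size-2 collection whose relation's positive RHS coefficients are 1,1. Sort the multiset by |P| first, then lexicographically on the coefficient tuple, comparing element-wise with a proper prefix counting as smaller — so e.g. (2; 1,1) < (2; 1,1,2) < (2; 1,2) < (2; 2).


Σ has 11 primitive collections:

  {0,2}:  v_{0} + v_{2} = 0  →  sig = (2; —)
  {3,5}:  v_{3} + v_{5} = 0  →  sig = (2; —)
  {4,7}:  v_{4} + v_{7} = 0  →  sig = (2; —)
  {1,3}:  v_{1} + v_{3} = v_{7}  →  sig = (2; 1)
  {1,4}:  v_{1} + v_{4} = v_{5}  →  sig = (2; 1)
  {5,7}:  v_{5} + v_{7} = v_{1}  →  sig = (2; 1)
  {2,6}:  v_{2} + v_{6} = v_{4} + v_{5}  →  sig = (2; 1,1)
  {3,6}:  v_{3} + v_{6} = v_{0} + v_{4}  →  sig = (2; 1,1)
  {6,7}:  v_{6} + v_{7} = v_{0} + v_{5}  →  sig = (2; 1,1)
  {1,6}:  v_{1} + v_{6} = v_{0} + 2·v_{5}  →  sig = (2; 1,2)
  {0,4,5}:  v_{0} + v_{4} + v_{5} = v_{6}  →  sig = (3; 1)

so the primitive-relation signature multiset is
{ (2; —) ×3,  (2; 1) ×3,  (2; 1,1) ×3,  (2; 1,2),  (3; 1) }


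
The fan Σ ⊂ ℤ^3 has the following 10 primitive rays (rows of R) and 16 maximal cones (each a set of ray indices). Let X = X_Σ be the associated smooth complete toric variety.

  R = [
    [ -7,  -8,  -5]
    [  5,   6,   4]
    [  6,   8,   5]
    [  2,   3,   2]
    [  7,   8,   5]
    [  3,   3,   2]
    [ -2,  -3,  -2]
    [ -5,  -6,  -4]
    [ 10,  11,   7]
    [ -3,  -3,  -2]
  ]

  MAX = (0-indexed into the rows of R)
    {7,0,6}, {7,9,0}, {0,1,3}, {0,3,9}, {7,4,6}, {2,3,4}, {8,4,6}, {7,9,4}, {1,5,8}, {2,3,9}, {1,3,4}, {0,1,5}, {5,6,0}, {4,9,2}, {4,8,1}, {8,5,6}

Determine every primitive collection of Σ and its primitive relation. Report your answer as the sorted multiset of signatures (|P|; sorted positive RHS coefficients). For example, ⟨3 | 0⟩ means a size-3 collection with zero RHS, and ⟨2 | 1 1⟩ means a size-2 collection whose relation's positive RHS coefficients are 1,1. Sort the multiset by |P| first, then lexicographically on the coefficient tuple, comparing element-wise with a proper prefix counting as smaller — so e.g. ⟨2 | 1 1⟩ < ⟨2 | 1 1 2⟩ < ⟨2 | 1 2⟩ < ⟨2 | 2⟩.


Σ has 22 primitive collections:

  {0,4}:  v_{0} + v_{4} = 0  so sig = ⟨2 | 0⟩
  {1,7}:  v_{1} + v_{7} = 0  so sig = ⟨2 | 0⟩
  {3,6}:  v_{3} + v_{6} = 0  so sig = ⟨2 | 0⟩
  {5,9}:  v_{5} + v_{9} = 0  so sig = ⟨2 | 0⟩
  {0,8}:  v_{0} + v_{8} = v_{5}  so sig = ⟨2 | 1⟩
  {1,6}:  v_{1} + v_{6} = v_{5}  so sig = ⟨2 | 1⟩
  {1,9}:  v_{1} + v_{9} = v_{3}  so sig = ⟨2 | 1⟩
  {3,5}:  v_{3} + v_{5} = v_{1}  so sig = ⟨2 | 1⟩
  {3,7}:  v_{3} + v_{7} = v_{9}  so sig = ⟨2 | 1⟩
  {4,5}:  v_{4} + v_{5} = v_{8}  so sig = ⟨2 | 1⟩
  {5,7}:  v_{5} + v_{7} = v_{6}  so sig = ⟨2 | 1⟩
  {6,9}:  v_{6} + v_{9} = v_{7}  so sig = ⟨2 | 1⟩
  {8,9}:  v_{8} + v_{9} = v_{4}  so sig = ⟨2 | 1⟩
  {0,2}:  v_{0} + v_{2} = v_{3} + v_{9}  so sig = ⟨2 | 1 1⟩
  {2,5}:  v_{2} + v_{5} = v_{3} + v_{4}  so sig = ⟨2 | 1 1⟩
  {2,6}:  v_{2} + v_{6} = v_{4} + v_{9}  so sig = ⟨2 | 1 1⟩
  {3,8}:  v_{3} + v_{8} = v_{1} + v_{4}  so sig = ⟨2 | 1 1⟩
  {7,8}:  v_{7} + v_{8} = v_{4} + v_{6}  so sig = ⟨2 | 1 1⟩
  {1,2}:  v_{1} + v_{2} = 2·v_{3} + v_{4}  so sig = ⟨2 | 1 2⟩
  {2,7}:  v_{2} + v_{7} = v_{4} + 2·v_{9}  so sig = ⟨2 | 1 2⟩
  {2,8}:  v_{2} + v_{8} = v_{3} + 2·v_{4}  so sig = ⟨2 | 1 2⟩
  {3,4,9}:  v_{3} + v_{4} + v_{9} = v_{2}  so sig = ⟨3 | 1⟩

Signatures (|P|; sorted positive RHS coefficients), sorted:
    |P|=2: 21 collections, coeffs (), (), (), (), (1), (1), (1), (1), (1), (1), (1), (1), (1), (1,1), (1,1), (1,1), (1,1), (1,1), (1,2), (1,2), (1,2)
    |P|=3: 1 collection, coeffs (1)


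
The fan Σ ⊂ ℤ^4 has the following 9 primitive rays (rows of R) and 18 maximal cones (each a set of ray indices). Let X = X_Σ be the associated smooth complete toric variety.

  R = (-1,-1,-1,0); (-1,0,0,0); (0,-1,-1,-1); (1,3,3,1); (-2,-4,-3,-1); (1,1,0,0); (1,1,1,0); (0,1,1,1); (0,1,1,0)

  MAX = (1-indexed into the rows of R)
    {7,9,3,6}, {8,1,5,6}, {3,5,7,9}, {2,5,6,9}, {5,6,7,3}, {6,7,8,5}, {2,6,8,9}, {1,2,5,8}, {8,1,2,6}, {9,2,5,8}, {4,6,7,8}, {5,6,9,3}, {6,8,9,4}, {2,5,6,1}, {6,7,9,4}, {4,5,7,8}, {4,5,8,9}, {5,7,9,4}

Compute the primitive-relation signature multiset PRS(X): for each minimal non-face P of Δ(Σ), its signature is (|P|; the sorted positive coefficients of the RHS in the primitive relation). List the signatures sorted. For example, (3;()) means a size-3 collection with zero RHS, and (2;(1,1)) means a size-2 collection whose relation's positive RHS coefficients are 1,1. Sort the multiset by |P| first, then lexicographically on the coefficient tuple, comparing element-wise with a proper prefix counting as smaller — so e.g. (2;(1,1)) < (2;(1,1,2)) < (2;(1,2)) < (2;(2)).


The 14 primitive collections of Σ (r=9, n=4):

  {1,7}:  v_{1} + v_{7} = 0  ⟹  sig = (2;())
  {3,8}:  v_{3} + v_{8} = 0  ⟹  sig = (2;())
  {1,9}:  v_{1} + v_{9} = v_{2}  ⟹  sig = (2;(1))
  {2,7}:  v_{2} + v_{7} = v_{9}  ⟹  sig = (2;(1))
  {1,4}:  v_{1} + v_{4} = v_{8} + v_{9}  ⟹  sig = (2;(1,1))
  {3,4}:  v_{3} + v_{4} = v_{7} + v_{9}  ⟹  sig = (2;(1,1))
  {1,3}:  v_{1} + v_{3} = v_{5} + v_{6} + v_{9}  ⟹  sig = (2;(1,1,1))
  {2,3}:  v_{2} + v_{3} = v_{5} + v_{6} + 2·v_{9}  ⟹  sig = (2;(1,1,2))
  {2,4}:  v_{2} + v_{4} = v_{8} + 2·v_{9}  ⟹  sig = (2;(1,2))
  {4,5,6}:  v_{4} + v_{5} + v_{6} = 0  ⟹  sig = (3;())
  {7,8,9}:  v_{7} + v_{8} + v_{9} = v_{4}  ⟹  sig = (3;(1))
  {5,6,7,9}:  v_{5} + v_{6} + v_{7} + v_{9} = v_{3}  ⟹  sig = (4;(1))
  {5,6,8,9}:  v_{5} + v_{6} + v_{8} + v_{9} = v_{1}  ⟹  sig = (4;(1))
  {2,5,6,8}:  v_{2} + v_{5} + v_{6} + v_{8} = 2·v_{1}  ⟹  sig = (4;(2))

Signatures (|P|; sorted positive RHS coefficients), sorted:
    (2;())
    (2;())
    (2;(1))
    (2;(1))
    (2;(1,1))
    (2;(1,1))
    (2;(1,1,1))
    (2;(1,1,2))
    (2;(1,2))
    (3;())
    (3;(1))
    (4;(1))
    (4;(1))
    (4;(2))


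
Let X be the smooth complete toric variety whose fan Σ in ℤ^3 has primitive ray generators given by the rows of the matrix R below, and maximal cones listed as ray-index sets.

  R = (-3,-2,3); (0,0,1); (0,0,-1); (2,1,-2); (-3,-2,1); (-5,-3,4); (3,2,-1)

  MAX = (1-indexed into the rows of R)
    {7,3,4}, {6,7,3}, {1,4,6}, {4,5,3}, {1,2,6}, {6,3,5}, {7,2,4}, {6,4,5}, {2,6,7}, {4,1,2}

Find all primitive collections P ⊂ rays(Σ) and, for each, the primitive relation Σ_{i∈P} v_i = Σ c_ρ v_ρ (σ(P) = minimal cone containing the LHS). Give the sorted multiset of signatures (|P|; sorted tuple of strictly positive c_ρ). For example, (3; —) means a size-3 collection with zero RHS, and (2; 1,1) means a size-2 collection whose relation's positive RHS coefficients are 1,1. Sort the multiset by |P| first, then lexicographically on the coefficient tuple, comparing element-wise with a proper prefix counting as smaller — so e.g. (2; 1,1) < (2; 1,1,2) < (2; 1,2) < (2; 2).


The 9 primitive collections of Σ (r=7, n=3):

  P = {2,3}:  v_{2} + v_{3} = 0 ; sig = (2; —)
  P = {5,7}:  v_{5} + v_{7} = 0 ; sig = (2; —)
  P = {1,3}:  v_{1} + v_{3} = v_{4} + v_{6} ; sig = (2; 1,1)
  P = {2,5}:  v_{2} + v_{5} = v_{4} + v_{6} ; sig = (2; 1,1)
  P = {1,7}:  v_{1} + v_{7} = 2·v_{2} ; sig = (2; 2)
  P = {1,5}:  v_{1} + v_{5} = 2·v_{4} + 2·v_{6} ; sig = (2; 2,2)
  P = {2,4,6}:  v_{2} + v_{4} + v_{6} = v_{1} ; sig = (3; 1)
  P = {3,4,6}:  v_{3} + v_{4} + v_{6} = v_{5} ; sig = (3; 1)
  P = {4,6,7}:  v_{4} + v_{6} + v_{7} = v_{2} ; sig = (3; 1)

Hence PRS(X_Σ) =
    |P|=2: 6 collections, coeffs (), (), (1,1), (1,1), (2), (2,2)
    |P|=3: 3 collections, coeffs (1), (1), (1)
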